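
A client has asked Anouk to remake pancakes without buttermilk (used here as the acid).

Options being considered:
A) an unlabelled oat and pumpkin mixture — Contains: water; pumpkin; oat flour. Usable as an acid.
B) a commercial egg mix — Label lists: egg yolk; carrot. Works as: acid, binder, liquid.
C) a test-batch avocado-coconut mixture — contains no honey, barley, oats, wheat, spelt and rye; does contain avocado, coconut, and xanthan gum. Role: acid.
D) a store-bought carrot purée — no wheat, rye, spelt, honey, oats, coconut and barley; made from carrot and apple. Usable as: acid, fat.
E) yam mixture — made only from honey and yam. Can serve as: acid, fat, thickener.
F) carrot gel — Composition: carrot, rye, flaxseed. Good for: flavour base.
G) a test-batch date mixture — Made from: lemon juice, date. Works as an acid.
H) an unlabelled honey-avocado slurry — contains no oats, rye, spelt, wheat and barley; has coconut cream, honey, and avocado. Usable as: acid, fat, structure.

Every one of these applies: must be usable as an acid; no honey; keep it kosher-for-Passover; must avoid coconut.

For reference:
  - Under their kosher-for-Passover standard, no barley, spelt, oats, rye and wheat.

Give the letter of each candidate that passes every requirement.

B, D, G

A: has oat flour, so not kosher-for-Passover — out
B: only egg yolk and carrot; none excluded — valid
C: has coconut, so not coconut-free — no
D: nothing on the exclusion list — keep
E: has honey, so not honey-free — reject
F: not usable as an acid; has rye, so not kosher-for-Passover — reject
G: works as an acid, no honey, no coconut — OK
H: has coconut cream, so not coconut-free; has honey, so not honey-free — out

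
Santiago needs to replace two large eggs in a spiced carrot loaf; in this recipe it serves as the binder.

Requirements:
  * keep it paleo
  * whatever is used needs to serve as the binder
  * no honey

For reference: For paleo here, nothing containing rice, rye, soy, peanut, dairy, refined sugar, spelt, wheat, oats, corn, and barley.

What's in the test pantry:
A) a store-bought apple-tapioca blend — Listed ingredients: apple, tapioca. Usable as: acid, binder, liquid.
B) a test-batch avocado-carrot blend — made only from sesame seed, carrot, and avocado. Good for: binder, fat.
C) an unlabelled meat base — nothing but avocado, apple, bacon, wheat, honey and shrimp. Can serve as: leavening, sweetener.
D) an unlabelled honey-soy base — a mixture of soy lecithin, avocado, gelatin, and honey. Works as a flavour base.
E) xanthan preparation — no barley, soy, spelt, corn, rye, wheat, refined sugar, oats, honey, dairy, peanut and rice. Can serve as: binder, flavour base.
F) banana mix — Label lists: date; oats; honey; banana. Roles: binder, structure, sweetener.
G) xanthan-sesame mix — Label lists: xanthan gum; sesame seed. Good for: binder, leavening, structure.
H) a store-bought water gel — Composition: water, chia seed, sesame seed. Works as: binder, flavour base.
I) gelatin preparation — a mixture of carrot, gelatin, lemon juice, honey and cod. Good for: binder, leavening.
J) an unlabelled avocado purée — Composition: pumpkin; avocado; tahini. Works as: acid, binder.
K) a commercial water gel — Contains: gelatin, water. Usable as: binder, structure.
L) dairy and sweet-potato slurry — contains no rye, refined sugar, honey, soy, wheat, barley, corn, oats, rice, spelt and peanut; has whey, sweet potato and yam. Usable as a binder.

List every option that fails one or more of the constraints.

A: only tapioca and apple; none excluded — keep
B: no honey, paleo — OK
C: not usable as a binder; has wheat, so not paleo (and 1 more) — out
D: not usable as a binder; has soy lecithin, so not paleo (and 1 more) — reject
E: nothing on the exclusion list — OK
F: has oats, so not paleo; has honey, so not honey-free — reject
G: paleo, no honey — keep
H: all constraints satisfied — keep
I: has honey, so not honey-free — no
J: no honey, paleo — valid
K: only gelatin and water; none excluded — OK
L: has whey, so not paleo — out

C, D, F, I, L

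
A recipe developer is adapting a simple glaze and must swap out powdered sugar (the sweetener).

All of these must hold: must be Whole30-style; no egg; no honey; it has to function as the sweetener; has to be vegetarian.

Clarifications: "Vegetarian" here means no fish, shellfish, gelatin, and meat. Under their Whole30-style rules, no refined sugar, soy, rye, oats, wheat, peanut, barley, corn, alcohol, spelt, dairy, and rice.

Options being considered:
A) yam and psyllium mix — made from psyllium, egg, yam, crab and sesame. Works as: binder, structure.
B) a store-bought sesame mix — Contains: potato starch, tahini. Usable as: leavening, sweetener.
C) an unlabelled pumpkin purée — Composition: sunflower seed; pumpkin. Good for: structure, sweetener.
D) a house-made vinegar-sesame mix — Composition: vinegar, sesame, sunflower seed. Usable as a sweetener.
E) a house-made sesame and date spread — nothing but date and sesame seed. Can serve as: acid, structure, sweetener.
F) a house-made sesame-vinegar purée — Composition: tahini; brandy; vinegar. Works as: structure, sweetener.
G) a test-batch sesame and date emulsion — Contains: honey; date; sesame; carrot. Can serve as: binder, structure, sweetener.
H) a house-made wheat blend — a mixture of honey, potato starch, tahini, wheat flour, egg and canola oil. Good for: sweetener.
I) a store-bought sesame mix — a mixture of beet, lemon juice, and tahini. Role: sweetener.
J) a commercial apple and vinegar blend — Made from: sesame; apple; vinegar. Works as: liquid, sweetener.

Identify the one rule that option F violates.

Whole30-style

usable as a sweetener: satisfied
vegetarian: satisfied
Whole30-style: has brandy — fails
honey-free: satisfied
egg-free: satisfied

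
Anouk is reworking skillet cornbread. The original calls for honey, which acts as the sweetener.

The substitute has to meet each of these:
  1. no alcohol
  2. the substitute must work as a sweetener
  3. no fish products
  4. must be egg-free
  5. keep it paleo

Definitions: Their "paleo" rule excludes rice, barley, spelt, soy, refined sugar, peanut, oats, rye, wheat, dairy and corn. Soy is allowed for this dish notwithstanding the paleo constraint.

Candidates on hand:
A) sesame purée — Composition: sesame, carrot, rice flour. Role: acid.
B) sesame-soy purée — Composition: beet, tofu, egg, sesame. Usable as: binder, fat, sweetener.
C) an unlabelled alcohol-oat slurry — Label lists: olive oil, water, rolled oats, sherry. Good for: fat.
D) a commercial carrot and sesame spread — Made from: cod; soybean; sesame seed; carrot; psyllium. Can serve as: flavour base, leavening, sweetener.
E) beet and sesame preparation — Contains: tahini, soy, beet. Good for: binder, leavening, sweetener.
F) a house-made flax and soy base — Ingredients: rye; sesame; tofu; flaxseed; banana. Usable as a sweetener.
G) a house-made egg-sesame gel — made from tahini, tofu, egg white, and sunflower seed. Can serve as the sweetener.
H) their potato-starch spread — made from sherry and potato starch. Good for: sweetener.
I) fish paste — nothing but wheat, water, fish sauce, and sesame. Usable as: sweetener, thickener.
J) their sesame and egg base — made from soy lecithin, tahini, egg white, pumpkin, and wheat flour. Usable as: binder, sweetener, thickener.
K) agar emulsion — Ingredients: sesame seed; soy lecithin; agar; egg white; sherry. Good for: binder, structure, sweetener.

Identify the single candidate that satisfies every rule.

E

A: not usable as a sweetener; has rice flour, so not paleo — out
B: has egg, so not egg-free — out
C: not usable as a sweetener; has rolled oats, so not paleo (and 1 more) — no
D: has cod, so not fish-free — reject
E: soy is permitted under the paleo carve-out; nothing else excluded — OK
F: has rye, so not paleo — no
G: has egg white, so not egg-free — reject
H: has sherry, so not alcohol-free — no
I: has wheat, so not paleo; has fish sauce, so not fish-free — no
J: has wheat flour, so not paleo; has egg white, so not egg-free — out
K: has egg white, so not egg-free; has sherry, so not alcohol-free — out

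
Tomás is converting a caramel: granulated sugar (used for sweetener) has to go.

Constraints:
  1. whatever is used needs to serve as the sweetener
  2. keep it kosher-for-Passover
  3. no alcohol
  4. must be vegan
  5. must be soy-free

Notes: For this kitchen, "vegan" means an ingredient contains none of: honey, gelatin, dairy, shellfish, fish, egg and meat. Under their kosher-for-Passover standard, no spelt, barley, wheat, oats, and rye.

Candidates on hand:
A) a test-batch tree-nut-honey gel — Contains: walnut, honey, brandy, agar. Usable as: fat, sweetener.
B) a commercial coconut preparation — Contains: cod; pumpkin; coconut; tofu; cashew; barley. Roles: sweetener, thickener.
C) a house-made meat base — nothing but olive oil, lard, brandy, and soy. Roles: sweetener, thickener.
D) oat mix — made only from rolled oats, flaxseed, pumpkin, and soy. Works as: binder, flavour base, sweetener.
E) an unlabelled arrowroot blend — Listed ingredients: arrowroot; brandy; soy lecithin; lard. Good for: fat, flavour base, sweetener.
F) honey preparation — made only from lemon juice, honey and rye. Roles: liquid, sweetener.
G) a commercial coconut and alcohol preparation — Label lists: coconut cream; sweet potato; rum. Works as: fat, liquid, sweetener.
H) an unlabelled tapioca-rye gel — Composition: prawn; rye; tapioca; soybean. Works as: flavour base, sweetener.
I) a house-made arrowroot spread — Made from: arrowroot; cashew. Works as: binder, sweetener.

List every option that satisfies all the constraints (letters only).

A: has honey, so not vegan; has brandy, so not alcohol-free — no
B: has cod, so not vegan; has barley, so not kosher-for-Passover (and 1 more) — reject
C: has lard, so not vegan; has brandy, so not alcohol-free (and 1 more) — reject
D: has rolled oats, so not kosher-for-Passover; has soy, so not soy-free — out
E: has lard, so not vegan; has brandy, so not alcohol-free (and 1 more) — no
F: has honey, so not vegan; has rye, so not kosher-for-Passover — out
G: has rum, so not alcohol-free — reject
H: has prawn, so not vegan; has rye, so not kosher-for-Passover (and 1 more) — out
I: works as a sweetener, no soy, kosher-for-Passover — keep

I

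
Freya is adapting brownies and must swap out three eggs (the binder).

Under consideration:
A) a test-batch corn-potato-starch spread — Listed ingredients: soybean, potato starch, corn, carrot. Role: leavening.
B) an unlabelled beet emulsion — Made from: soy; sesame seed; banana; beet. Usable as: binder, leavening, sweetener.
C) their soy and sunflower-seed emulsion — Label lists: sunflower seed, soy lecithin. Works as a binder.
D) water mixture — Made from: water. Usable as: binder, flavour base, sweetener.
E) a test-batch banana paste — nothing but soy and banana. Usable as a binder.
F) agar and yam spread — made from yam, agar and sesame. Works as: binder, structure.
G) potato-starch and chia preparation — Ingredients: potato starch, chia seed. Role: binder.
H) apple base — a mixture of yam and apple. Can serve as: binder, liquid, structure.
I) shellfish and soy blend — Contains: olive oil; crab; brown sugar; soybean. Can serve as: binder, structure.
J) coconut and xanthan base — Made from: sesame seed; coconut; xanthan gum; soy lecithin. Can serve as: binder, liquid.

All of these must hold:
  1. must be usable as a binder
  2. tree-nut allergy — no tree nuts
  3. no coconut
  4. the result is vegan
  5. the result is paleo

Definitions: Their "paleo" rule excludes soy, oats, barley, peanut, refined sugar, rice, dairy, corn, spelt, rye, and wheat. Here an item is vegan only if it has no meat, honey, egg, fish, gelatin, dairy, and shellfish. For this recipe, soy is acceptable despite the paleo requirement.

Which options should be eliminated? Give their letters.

A, I, J

A: not usable as a binder; has corn, so not paleo — reject
B: soy is permitted under the paleo carve-out; nothing else excluded — OK
C: soy is permitted under the paleo carve-out; nothing else excluded — OK
D: works as a binder, paleo, no coconut — valid
E: soy is permitted under the paleo carve-out; nothing else excluded — keep
F: only sesame, yam, and agar; none excluded — OK
G: works as a binder, paleo, no coconut — OK
H: no tree nuts, no coconut — OK
I: has brown sugar, so not paleo; has crab, so not vegan — out
J: has coconut, so not coconut-free — out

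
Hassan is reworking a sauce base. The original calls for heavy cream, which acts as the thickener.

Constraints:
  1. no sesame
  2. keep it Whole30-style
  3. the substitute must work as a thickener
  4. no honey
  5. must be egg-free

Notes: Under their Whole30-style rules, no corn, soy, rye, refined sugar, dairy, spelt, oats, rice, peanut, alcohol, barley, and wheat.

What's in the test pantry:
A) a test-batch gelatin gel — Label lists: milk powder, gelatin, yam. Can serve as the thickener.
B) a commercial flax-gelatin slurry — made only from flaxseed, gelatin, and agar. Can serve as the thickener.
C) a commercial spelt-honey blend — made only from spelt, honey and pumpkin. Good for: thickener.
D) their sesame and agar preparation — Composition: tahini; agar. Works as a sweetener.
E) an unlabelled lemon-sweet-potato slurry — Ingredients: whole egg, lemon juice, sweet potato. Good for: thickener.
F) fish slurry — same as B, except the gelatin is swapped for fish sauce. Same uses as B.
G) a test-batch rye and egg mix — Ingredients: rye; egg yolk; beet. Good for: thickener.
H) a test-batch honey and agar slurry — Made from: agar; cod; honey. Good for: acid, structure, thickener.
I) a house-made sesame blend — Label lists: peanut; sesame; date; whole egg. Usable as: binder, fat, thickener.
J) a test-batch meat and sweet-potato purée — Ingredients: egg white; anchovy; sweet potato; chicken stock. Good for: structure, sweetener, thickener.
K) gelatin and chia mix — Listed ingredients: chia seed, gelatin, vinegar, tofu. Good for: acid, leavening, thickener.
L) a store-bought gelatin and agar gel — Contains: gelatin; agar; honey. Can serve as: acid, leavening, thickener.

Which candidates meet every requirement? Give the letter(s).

A: has milk powder, so not Whole30-style — reject
B: Whole30-style, no honey — valid
C: has spelt, so not Whole30-style; has honey, so not honey-free — reject
D: not usable as a thickener; has tahini, so not sesame-free — out
E: has whole egg, so not egg-free — out
F: only fish sauce, agar and flaxseed; none excluded — OK
G: has rye, so not Whole30-style; has egg yolk, so not egg-free — no
H: has honey, so not honey-free — reject
I: has peanut, so not Whole30-style; has sesame, so not sesame-free (and 1 more) — no
J: has egg white, so not egg-free — out
K: has tofu, so not Whole30-style — no
L: has honey, so not honey-free — reject

B, F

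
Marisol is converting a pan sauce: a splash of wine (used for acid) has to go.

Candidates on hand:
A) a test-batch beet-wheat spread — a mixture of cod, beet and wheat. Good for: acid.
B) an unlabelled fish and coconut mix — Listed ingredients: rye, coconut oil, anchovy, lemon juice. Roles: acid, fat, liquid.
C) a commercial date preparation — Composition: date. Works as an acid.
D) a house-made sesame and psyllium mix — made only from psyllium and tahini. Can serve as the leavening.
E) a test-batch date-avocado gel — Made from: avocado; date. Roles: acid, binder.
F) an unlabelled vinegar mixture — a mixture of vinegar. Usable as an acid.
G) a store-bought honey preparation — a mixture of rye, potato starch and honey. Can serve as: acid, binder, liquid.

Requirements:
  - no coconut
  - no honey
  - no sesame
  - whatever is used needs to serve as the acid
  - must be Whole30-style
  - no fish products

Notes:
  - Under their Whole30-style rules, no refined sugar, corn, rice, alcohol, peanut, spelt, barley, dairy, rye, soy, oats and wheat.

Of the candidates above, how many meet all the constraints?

A: has wheat, so not Whole30-style; has cod, so not fish-free — no
B: has rye, so not Whole30-style; has coconut oil, so not coconut-free (and 1 more) — no
C: only date; none excluded — valid
D: not usable as an acid; has tahini, so not sesame-free — out
E: only date and avocado; none excluded — valid
F: every rule checks out — valid
G: has rye, so not Whole30-style; has honey, so not honey-free — no

3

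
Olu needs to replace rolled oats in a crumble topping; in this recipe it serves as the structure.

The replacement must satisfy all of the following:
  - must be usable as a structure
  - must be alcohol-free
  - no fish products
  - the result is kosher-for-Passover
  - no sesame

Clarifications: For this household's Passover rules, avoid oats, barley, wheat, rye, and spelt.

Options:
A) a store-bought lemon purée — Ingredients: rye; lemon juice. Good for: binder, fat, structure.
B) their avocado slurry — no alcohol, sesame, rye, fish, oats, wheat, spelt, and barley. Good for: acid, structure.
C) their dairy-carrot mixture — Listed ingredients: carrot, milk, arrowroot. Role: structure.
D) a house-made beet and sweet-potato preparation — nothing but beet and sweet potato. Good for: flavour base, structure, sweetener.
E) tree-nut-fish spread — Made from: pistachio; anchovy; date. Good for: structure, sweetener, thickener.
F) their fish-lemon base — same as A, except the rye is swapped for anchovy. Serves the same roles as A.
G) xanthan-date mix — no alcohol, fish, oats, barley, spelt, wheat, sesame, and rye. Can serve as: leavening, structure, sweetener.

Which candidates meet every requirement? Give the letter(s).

A: has rye, so not kosher-for-Passover — out
B: all constraints satisfied — keep
C: only milk, carrot, and arrowroot; none excluded — valid
D: only beet and sweet potato; none excluded — valid
E: has anchovy, so not fish-free — out
F: has anchovy, so not fish-free — no
G: works as a structure, kosher-for-Passover, no fish — keep

B, C, D, G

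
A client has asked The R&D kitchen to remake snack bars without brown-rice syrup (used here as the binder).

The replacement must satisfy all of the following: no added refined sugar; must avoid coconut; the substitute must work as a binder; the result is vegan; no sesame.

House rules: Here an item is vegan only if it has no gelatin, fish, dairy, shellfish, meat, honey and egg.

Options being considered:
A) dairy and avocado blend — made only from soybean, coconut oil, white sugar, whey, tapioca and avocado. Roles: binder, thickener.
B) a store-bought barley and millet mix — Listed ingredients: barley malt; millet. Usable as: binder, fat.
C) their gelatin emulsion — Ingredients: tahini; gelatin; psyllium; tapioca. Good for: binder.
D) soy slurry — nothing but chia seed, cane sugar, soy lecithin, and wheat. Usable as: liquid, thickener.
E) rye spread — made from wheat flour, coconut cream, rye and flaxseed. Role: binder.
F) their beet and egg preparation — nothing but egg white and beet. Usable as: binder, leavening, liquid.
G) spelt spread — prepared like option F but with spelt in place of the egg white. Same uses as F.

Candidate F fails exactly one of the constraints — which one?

vegan

usable as a binder: satisfied
vegan: has egg white — fails
sesame-free: satisfied
no-added-sugar: satisfied
coconut-free: satisfied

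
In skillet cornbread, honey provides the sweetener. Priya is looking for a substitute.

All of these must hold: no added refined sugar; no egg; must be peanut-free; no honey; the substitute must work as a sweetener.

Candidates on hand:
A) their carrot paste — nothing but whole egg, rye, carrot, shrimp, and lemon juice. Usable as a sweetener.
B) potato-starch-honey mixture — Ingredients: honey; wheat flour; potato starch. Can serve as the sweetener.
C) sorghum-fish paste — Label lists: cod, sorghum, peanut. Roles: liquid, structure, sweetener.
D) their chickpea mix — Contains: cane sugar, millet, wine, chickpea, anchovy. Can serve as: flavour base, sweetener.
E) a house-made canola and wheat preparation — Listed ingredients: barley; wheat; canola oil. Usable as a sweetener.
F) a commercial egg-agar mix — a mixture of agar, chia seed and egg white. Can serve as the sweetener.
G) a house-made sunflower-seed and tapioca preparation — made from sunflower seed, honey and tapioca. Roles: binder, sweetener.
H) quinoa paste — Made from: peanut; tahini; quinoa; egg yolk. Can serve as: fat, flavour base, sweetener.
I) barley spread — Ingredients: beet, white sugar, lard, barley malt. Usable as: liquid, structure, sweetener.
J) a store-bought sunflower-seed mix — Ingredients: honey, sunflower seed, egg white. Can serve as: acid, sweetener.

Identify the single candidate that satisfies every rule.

A: has whole egg, so not egg-free — reject
B: has honey, so not honey-free — out
C: has peanut, so not peanut-free — out
D: has cane sugar, so not no-added-sugar — no
E: only barley, wheat, and canola oil; none excluded — OK
F: has egg white, so not egg-free — reject
G: has honey, so not honey-free — out
H: has egg yolk, so not egg-free; has peanut, so not peanut-free — no
I: has white sugar, so not no-added-sugar — out
J: has egg white, so not egg-free; has honey, so not honey-free — out

E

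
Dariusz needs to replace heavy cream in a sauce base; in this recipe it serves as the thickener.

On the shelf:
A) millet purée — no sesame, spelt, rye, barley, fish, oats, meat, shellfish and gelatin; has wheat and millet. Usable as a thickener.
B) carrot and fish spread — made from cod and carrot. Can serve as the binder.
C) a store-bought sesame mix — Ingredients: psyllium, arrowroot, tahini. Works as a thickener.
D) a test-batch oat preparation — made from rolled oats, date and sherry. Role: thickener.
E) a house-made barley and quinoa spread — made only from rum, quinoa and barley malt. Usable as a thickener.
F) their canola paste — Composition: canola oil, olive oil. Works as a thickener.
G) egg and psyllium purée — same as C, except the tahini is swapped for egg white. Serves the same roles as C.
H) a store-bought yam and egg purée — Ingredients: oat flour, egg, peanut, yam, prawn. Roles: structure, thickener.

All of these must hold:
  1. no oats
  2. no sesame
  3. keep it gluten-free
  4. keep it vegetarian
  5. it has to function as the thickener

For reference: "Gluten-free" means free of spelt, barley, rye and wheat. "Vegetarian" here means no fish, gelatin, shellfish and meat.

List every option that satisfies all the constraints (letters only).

F, G

A: has wheat, so not gluten-free — out
B: not usable as a thickener; has cod, so not vegetarian — no
C: has tahini, so not sesame-free — reject
D: has rolled oats, so not oat-free — out
E: has barley malt, so not gluten-free — out
F: no sesame, no oats — keep
G: only egg white, arrowroot and psyllium; none excluded — keep
H: has prawn, so not vegetarian; has oat flour, so not oat-free — reject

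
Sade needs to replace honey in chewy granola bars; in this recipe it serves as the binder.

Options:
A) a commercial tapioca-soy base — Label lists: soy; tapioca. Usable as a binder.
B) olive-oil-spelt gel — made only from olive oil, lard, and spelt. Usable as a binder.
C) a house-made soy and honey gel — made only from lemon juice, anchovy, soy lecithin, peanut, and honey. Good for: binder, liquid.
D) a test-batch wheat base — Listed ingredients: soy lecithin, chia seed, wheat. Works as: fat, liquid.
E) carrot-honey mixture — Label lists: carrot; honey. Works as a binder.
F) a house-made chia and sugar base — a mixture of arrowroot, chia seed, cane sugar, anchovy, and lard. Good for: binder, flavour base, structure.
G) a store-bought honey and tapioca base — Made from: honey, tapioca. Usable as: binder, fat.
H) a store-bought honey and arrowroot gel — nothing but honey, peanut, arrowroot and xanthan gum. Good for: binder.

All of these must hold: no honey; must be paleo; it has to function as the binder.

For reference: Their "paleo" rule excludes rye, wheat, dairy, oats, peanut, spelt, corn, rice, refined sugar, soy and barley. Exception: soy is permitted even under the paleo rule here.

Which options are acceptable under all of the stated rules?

A

A: soy is permitted under the paleo carve-out; nothing else excluded — OK
B: has spelt, so not paleo — reject
C: has peanut, so not paleo; has honey, so not honey-free — reject
D: not usable as a binder; has wheat, so not paleo — reject
E: has honey, so not honey-free — no
F: has cane sugar, so not paleo — no
G: has honey, so not honey-free — no
H: has peanut, so not paleo; has honey, so not honey-free — out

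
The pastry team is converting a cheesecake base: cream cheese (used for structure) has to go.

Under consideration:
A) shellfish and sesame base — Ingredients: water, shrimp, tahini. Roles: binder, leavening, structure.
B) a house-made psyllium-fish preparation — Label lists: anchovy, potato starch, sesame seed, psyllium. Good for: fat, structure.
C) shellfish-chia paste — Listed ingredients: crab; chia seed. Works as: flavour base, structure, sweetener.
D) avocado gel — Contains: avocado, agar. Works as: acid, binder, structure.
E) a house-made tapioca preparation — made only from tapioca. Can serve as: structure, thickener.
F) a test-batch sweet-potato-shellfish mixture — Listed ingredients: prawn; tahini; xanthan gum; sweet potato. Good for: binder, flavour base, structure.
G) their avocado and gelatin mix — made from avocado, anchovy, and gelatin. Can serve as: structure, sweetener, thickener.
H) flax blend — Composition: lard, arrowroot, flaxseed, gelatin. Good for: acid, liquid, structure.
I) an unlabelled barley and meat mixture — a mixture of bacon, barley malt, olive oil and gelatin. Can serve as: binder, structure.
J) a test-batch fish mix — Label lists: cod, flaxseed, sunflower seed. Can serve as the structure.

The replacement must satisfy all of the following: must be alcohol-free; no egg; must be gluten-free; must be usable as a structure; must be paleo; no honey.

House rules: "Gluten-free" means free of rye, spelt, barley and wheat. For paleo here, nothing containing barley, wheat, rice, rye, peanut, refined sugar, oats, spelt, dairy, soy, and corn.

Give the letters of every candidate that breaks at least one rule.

A: only tahini, shrimp, and water; none excluded — keep
B: no alcohol, paleo — valid
C: paleo, no egg — keep
D: only avocado and agar; none excluded — valid
E: works as a structure, no honey, gluten-free — valid
F: tahini and prawn etc. — none of it excluded — OK
G: works as a structure, paleo, no honey — valid
H: gelatin and lard etc. — none of it excluded — keep
I: has barley malt, so not gluten-free; has barley malt, so not paleo — no
J: only cod, sunflower seed and flaxseed; none excluded — valid

I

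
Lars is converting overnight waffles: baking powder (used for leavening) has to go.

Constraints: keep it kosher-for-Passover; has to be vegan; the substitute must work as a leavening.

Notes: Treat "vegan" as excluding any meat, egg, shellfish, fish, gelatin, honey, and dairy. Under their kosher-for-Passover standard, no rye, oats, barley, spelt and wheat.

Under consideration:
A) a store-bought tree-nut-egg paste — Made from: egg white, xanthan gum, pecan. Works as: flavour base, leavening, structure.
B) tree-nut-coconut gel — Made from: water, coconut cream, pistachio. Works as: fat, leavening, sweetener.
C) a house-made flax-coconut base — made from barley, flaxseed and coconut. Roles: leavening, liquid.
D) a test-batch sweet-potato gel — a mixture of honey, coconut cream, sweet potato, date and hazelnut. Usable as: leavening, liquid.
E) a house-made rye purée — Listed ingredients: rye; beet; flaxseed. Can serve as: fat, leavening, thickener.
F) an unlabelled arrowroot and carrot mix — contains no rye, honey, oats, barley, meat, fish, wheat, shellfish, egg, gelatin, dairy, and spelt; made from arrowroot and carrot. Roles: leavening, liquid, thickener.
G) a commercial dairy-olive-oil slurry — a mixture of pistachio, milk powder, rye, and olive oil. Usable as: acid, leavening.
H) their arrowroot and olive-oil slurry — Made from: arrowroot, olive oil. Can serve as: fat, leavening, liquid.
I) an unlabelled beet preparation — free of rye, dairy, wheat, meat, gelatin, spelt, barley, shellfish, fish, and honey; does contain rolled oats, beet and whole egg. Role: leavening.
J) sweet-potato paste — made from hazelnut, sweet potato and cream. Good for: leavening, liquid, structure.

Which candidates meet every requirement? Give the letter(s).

A: has egg white, so not vegan — no
B: only coconut cream, pistachio, and water; none excluded — valid
C: has barley, so not kosher-for-Passover — out
D: has honey, so not vegan — reject
E: has rye, so not kosher-for-Passover — no
F: all constraints satisfied — valid
G: has milk powder, so not vegan; has rye, so not kosher-for-Passover — out
H: only arrowroot and olive oil; none excluded — valid
I: has whole egg, so not vegan; has rolled oats, so not kosher-for-Passover — out
J: has cream, so not vegan — no

B, F, H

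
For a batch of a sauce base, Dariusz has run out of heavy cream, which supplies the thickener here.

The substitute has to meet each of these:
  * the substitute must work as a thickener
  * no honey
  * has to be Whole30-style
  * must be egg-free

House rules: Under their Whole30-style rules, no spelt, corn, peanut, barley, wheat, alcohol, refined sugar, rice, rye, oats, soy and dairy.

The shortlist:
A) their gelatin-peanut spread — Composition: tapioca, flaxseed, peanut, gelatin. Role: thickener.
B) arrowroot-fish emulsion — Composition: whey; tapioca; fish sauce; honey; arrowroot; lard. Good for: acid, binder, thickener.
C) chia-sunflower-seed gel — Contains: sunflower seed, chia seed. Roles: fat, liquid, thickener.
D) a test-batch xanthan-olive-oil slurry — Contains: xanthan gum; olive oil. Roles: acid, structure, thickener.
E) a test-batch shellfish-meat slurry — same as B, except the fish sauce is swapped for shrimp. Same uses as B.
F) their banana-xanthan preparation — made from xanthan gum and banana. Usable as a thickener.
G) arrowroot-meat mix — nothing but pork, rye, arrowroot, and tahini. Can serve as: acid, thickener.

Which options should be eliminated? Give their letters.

A, B, E, G

A: has peanut, so not Whole30-style — no
B: has whey, so not Whole30-style; has honey, so not honey-free — reject
C: all constraints satisfied — valid
D: only olive oil and xanthan gum; none excluded — valid
E: has whey, so not Whole30-style; has honey, so not honey-free — reject
F: only xanthan gum and banana; none excluded — valid
G: has rye, so not Whole30-style — no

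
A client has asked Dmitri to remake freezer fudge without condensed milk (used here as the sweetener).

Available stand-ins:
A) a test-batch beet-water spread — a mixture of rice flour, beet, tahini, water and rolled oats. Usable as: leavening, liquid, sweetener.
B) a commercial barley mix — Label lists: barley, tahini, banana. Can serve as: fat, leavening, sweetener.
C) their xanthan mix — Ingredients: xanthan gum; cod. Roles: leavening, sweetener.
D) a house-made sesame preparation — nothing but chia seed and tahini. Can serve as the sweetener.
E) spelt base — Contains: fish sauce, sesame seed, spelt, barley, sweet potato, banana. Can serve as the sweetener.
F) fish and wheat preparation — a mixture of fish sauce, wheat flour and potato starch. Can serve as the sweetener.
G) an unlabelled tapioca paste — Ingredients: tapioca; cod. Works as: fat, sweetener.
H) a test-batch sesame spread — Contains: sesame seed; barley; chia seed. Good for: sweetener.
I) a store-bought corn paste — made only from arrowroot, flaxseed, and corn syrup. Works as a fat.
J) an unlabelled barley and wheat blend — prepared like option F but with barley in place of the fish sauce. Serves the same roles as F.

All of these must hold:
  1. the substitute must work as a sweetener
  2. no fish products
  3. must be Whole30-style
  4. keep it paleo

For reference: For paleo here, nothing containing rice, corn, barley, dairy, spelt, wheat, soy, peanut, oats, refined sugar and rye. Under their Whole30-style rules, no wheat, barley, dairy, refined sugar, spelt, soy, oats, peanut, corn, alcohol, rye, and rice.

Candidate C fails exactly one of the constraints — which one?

fish-free

usable as a sweetener: satisfied
paleo: satisfied
Whole30-style: satisfied
fish-free: has cod — fails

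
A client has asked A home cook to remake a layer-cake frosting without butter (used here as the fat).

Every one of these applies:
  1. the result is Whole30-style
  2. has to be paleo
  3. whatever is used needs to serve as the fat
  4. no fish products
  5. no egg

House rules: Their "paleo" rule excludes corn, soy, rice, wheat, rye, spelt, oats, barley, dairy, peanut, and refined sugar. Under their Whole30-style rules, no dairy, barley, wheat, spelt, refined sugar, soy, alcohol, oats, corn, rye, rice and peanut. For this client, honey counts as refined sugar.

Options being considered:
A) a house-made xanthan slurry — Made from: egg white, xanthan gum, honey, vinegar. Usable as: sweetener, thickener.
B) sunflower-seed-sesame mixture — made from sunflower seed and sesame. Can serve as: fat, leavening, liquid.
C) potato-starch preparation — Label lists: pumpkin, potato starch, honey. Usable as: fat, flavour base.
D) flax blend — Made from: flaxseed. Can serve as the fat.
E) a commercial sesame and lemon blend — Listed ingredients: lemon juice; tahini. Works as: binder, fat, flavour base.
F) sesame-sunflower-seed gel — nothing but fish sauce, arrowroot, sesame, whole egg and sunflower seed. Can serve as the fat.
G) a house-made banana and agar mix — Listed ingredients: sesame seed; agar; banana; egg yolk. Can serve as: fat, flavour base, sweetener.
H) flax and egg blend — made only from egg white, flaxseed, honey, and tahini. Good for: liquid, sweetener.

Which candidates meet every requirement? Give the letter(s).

B, D, E

A: not usable as a fat; has honey, so not paleo (and 2 more) — reject
B: only sesame and sunflower seed; none excluded — OK
C: has honey, so not paleo; has honey, so not Whole30-style — no
D: all constraints satisfied — valid
E: works as a fat, paleo, no fish — OK
F: has fish sauce, so not fish-free; has whole egg, so not egg-free — out
G: has egg yolk, so not egg-free — no
H: not usable as a fat; has honey, so not paleo (and 2 more) — no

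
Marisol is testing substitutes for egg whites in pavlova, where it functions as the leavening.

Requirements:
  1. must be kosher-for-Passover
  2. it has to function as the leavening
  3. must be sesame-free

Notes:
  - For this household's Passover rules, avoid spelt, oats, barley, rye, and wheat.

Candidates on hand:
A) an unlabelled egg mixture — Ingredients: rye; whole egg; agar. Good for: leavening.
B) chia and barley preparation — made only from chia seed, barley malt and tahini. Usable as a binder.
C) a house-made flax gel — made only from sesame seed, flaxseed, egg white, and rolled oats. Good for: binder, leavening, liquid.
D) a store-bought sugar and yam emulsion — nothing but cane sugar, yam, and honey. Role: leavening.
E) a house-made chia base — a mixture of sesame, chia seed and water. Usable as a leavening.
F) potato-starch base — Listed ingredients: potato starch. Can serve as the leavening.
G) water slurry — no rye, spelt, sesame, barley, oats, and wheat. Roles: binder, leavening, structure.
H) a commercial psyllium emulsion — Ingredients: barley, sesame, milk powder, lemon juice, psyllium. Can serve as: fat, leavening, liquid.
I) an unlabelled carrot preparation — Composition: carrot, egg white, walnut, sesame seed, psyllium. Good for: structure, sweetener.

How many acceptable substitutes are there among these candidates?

A: has rye, so not kosher-for-Passover — no
B: not usable as a leavening; has barley malt, so not kosher-for-Passover (and 1 more) — no
C: has rolled oats, so not kosher-for-Passover; has sesame seed, so not sesame-free — no
D: nothing on the exclusion list — OK
E: has sesame, so not sesame-free — reject
F: nothing on the exclusion list — keep
G: works as a leavening, no sesame, kosher-for-Passover — keep
H: has barley, so not kosher-for-Passover; has sesame, so not sesame-free — no
I: not usable as a leavening; has sesame seed, so not sesame-free — out

3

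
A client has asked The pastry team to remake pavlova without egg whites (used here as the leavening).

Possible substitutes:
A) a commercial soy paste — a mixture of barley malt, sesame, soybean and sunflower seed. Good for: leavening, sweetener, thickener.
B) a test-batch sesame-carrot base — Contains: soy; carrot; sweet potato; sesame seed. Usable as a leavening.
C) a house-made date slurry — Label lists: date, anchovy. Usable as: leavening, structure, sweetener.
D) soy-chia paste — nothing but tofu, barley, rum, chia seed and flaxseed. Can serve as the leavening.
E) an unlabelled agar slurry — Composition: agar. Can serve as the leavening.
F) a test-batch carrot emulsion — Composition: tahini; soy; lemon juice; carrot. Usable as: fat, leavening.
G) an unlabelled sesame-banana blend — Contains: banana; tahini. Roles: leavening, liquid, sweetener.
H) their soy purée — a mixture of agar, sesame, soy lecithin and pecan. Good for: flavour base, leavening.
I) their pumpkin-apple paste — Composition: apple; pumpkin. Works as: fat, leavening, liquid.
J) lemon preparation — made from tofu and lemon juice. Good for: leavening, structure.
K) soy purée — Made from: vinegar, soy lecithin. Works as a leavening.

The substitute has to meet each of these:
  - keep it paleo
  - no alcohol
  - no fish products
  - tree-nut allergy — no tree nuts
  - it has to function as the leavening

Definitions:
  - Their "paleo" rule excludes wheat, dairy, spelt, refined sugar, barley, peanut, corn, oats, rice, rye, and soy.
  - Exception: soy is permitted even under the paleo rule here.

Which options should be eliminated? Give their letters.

A, C, D, H

A: has barley malt, so not paleo — out
B: soy is permitted under the paleo carve-out; nothing else excluded — valid
C: has anchovy, so not fish-free — no
D: has barley, so not paleo; has rum, so not alcohol-free — no
E: works as a leavening, no fish, no tree nuts — OK
F: soy is permitted under the paleo carve-out; nothing else excluded — OK
G: only tahini and banana; none excluded — OK
H: has pecan, so not tree-nut-free — no
I: only pumpkin and apple; none excluded — keep
J: soy is permitted under the paleo carve-out; nothing else excluded — valid
K: soy is permitted under the paleo carve-out; nothing else excluded — valid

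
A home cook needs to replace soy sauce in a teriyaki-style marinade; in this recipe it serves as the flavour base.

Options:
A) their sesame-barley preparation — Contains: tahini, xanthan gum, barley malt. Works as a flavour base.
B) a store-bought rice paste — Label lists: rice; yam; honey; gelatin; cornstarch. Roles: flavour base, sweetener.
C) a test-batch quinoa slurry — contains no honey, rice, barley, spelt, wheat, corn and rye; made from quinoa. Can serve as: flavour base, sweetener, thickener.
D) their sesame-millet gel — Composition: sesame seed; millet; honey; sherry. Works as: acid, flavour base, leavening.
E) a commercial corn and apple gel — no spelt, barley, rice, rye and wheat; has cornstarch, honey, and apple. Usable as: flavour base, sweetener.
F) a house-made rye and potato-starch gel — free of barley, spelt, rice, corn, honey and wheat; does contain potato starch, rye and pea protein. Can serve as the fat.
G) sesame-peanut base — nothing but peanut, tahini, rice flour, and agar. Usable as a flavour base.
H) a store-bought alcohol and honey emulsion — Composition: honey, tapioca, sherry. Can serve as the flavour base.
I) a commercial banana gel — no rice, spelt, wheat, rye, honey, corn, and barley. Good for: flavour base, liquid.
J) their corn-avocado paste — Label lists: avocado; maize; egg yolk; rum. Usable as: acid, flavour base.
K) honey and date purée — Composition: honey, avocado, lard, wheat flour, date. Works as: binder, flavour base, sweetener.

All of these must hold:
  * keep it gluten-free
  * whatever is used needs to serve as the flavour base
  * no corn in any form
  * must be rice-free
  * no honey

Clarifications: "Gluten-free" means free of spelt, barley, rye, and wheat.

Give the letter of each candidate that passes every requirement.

C, I

A: has barley malt, so not gluten-free — out
B: has rice, so not rice-free; has honey, so not honey-free (and 1 more) — no
C: gluten-free, no honey — keep
D: has honey, so not honey-free — reject
E: has honey, so not honey-free; has cornstarch, so not corn-free — out
F: not usable as a flavour base; has rye, so not gluten-free — reject
G: has rice flour, so not rice-free — reject
H: has honey, so not honey-free — no
I: nothing on the exclusion list — valid
J: has maize, so not corn-free — no
K: has wheat flour, so not gluten-free; has honey, so not honey-free — out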